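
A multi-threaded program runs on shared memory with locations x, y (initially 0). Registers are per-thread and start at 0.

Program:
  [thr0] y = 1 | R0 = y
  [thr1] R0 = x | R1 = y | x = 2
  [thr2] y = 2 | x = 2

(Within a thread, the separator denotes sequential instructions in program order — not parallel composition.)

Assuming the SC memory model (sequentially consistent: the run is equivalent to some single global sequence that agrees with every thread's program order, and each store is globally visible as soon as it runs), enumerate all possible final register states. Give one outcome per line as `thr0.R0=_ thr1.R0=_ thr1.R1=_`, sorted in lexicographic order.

thr0.R0=1 thr1.R0=0 thr1.R1=0
thr0.R0=1 thr1.R0=0 thr1.R1=1
thr0.R0=1 thr1.R0=0 thr1.R1=2
thr0.R0=1 thr1.R0=2 thr1.R1=1
thr0.R0=1 thr1.R0=2 thr1.R1=2
thr0.R0=2 thr1.R0=0 thr1.R1=0
thr0.R0=2 thr1.R0=0 thr1.R1=1
thr0.R0=2 thr1.R0=0 thr1.R1=2
thr0.R0=2 thr1.R0=2 thr1.R1=2

outcome vector order: (thr0.R0,thr1.R0,thr1.R1)
|SC outcomes| = 9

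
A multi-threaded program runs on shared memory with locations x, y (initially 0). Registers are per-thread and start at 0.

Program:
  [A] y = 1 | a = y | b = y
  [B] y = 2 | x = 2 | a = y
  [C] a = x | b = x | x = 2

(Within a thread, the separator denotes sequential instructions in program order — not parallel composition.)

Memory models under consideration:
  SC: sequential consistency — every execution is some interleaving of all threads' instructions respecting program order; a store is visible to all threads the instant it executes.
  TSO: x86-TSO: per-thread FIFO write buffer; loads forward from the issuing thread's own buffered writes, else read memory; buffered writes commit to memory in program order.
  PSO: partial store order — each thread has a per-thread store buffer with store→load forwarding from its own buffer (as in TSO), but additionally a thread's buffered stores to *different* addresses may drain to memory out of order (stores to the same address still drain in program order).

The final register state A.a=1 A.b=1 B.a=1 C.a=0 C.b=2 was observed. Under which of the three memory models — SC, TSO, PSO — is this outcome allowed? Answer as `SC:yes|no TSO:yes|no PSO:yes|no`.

SC:yes TSO:yes PSO:yes

outcome vector order: (A.a,A.b,B.a,C.a,C.b)
SC: 12 outcomes — {1/1/1/0/0 1/1/1/0/2 1/1/1/2/2 1/1/2/0/0 1/1/2/0/2 1/1/2/2/2 1/2/2/0/0 1/2/2/0/2 1/2/2/2/2 2/2/2/0/0 2/2/2/0/2 2/2/2/2/2}
TSO: 12 outcomes — {1/1/1/0/0 1/1/1/0/2 1/1/1/2/2 1/1/2/0/0 1/1/2/0/2 1/1/2/2/2 1/2/2/0/0 1/2/2/0/2 1/2/2/2/2 2/2/2/0/0 2/2/2/0/2 2/2/2/2/2}
PSO: 12 outcomes — {1/1/1/0/0 1/1/1/0/2 1/1/1/2/2 1/1/2/0/0 1/1/2/0/2 1/1/2/2/2 1/2/2/0/0 1/2/2/0/2 1/2/2/2/2 2/2/2/0/0 2/2/2/0/2 2/2/2/2/2}
target 1/1/1/0/2 ∈ {SC,TSO,PSO}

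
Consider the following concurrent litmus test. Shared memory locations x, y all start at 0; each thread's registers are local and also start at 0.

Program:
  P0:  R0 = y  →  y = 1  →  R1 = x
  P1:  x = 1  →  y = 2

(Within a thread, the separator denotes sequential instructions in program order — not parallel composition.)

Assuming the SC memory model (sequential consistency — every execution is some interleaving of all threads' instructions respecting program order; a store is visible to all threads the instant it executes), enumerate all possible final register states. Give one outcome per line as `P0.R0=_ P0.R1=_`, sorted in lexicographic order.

P0.R0=0 P0.R1=0
P0.R0=0 P0.R1=1
P0.R0=2 P0.R1=1

outcome vector order: (P0.R0,P0.R1)
|SC outcomes| = 3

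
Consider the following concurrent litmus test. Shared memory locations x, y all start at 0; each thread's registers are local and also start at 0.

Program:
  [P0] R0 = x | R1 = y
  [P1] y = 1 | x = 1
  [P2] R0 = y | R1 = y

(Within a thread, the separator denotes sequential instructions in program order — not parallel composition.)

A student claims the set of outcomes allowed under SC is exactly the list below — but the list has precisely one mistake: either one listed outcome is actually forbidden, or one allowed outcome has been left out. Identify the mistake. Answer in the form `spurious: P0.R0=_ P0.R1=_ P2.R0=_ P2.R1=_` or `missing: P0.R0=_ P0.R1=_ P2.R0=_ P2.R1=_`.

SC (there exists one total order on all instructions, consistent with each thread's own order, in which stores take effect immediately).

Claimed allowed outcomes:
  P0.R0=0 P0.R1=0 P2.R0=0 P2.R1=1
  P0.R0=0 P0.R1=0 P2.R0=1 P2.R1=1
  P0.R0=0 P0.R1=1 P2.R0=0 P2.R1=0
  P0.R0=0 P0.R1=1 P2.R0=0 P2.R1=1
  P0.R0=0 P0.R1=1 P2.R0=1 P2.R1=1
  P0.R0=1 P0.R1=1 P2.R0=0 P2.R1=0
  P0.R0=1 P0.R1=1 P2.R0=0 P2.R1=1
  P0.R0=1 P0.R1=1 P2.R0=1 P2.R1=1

outcome vector order: (P0.R0,P0.R1,P2.R0,P2.R1)
[SC] allowed = {<0 0 0 0>, <0 0 0 1>, <0 0 1 1>, <0 1 0 0>, <0 1 0 1>, <0 1 1 1>, <1 1 0 0>, <1 1 0 1>, <1 1 1 1>}
SC∖claimed = {<0 0 0 0>}

missing: P0.R0=0 P0.R1=0 P2.R0=0 P2.R1=0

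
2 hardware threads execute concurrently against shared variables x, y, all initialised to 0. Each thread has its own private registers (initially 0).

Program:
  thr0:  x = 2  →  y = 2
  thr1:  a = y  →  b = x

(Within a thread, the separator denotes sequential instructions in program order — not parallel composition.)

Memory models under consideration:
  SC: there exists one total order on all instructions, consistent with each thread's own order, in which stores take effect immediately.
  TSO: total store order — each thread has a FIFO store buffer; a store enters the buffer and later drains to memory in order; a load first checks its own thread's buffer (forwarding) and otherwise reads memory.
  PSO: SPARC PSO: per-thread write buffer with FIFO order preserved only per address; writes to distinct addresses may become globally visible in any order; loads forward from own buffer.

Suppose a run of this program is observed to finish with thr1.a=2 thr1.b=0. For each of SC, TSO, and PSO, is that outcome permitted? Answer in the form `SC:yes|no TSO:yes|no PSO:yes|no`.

outcome vector order: (thr1.a,thr1.b)
SC: 3 outcomes — {(0,0); (0,2); (2,2)}
TSO: 3 outcomes — {(0,0); (0,2); (2,2)}
PSO: 4 outcomes — {(0,0); (0,2); (2,0); (2,2)}
target (2,0) ∈ {PSO}

SC:no TSO:no PSO:yes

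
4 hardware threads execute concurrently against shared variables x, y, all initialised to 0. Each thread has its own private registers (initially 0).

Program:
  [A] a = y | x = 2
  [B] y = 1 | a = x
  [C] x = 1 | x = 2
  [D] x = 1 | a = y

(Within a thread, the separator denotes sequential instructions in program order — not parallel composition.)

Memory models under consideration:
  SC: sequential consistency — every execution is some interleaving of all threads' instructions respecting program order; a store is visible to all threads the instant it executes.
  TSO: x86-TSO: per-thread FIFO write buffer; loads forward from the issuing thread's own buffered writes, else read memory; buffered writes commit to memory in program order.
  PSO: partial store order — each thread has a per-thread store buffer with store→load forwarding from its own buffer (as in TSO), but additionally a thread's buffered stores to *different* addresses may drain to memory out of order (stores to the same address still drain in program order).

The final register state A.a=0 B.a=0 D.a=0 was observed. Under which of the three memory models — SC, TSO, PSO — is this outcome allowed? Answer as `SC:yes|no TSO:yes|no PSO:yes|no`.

SC:no TSO:yes PSO:yes

outcome vector order: (A.a,B.a,D.a)
SC (10): 001 010 011 020 021 101 110 111 120 121
TSO (12): 000 001 010 011 020 021 100 101 110 111 120 121
PSO (12): 000 001 010 011 020 021 100 101 110 111 120 121
target 000 ∈ {TSO,PSO}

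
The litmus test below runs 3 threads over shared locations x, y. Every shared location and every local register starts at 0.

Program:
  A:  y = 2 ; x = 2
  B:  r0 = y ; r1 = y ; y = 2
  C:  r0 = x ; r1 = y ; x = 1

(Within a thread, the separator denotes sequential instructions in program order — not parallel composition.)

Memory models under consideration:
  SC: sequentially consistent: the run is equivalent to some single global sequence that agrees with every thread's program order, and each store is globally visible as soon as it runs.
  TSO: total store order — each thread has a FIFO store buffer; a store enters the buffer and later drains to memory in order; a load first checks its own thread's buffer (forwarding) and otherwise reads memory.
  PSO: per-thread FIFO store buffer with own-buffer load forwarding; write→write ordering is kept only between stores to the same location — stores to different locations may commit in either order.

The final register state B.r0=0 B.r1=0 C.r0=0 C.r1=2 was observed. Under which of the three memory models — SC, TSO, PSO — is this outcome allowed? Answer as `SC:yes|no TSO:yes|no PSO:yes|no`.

outcome vector order: (B.r0,B.r1,C.r0,C.r1)
SC: 9 outcomes — {(0,0,0,0) (0,0,0,2) (0,0,2,2) (0,2,0,0) (0,2,0,2) (0,2,2,2) (2,2,0,0) (2,2,0,2) (2,2,2,2)}
TSO: 9 outcomes — {(0,0,0,0) (0,0,0,2) (0,0,2,2) (0,2,0,0) (0,2,0,2) (0,2,2,2) (2,2,0,0) (2,2,0,2) (2,2,2,2)}
PSO: 12 outcomes — {(0,0,0,0) (0,0,0,2) (0,0,2,0) (0,0,2,2) (0,2,0,0) (0,2,0,2) (0,2,2,0) (0,2,2,2) (2,2,0,0) (2,2,0,2) (2,2,2,0) (2,2,2,2)}
target (0,0,0,2) ∈ {SC,TSO,PSO}

SC:yes TSO:yes PSO:yes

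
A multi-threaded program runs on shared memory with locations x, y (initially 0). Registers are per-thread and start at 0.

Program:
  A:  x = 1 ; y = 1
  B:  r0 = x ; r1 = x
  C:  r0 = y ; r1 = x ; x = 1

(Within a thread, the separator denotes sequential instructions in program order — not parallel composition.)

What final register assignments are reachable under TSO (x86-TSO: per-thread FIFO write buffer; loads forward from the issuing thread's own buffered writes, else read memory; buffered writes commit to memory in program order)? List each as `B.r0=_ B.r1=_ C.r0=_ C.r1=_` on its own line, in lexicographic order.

outcome vector order: (B.r0,B.r1,C.r0,C.r1)
|TSO outcomes| = 9

B.r0=0 B.r1=0 C.r0=0 C.r1=0
B.r0=0 B.r1=0 C.r0=0 C.r1=1
B.r0=0 B.r1=0 C.r0=1 C.r1=1
B.r0=0 B.r1=1 C.r0=0 C.r1=0
B.r0=0 B.r1=1 C.r0=0 C.r1=1
B.r0=0 B.r1=1 C.r0=1 C.r1=1
B.r0=1 B.r1=1 C.r0=0 C.r1=0
B.r0=1 B.r1=1 C.r0=0 C.r1=1
B.r0=1 B.r1=1 C.r0=1 C.r1=1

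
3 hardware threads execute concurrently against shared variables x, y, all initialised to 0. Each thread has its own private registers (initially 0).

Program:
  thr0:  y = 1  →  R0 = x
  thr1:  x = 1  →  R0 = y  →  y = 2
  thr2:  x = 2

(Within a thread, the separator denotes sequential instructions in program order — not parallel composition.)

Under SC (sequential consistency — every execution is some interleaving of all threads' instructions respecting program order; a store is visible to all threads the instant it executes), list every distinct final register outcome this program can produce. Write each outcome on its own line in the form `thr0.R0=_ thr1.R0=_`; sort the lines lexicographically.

outcome vector order: (thr0.R0,thr1.R0)
|SC outcomes| = 5

thr0.R0=0 thr1.R0=1
thr0.R0=1 thr1.R0=0
thr0.R0=1 thr1.R0=1
thr0.R0=2 thr1.R0=0
thr0.R0=2 thr1.R0=1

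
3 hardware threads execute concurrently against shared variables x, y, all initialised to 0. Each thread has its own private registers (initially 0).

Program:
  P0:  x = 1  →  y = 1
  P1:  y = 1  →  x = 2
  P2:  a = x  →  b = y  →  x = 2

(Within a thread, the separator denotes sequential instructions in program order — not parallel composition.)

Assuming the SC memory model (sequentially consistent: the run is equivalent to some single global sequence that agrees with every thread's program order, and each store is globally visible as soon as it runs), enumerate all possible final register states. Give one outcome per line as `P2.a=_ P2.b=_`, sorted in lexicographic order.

outcome vector order: (P2.a,P2.b)
|SC outcomes| = 5

P2.a=0 P2.b=0
P2.a=0 P2.b=1
P2.a=1 P2.b=0
P2.a=1 P2.b=1
P2.a=2 P2.b=1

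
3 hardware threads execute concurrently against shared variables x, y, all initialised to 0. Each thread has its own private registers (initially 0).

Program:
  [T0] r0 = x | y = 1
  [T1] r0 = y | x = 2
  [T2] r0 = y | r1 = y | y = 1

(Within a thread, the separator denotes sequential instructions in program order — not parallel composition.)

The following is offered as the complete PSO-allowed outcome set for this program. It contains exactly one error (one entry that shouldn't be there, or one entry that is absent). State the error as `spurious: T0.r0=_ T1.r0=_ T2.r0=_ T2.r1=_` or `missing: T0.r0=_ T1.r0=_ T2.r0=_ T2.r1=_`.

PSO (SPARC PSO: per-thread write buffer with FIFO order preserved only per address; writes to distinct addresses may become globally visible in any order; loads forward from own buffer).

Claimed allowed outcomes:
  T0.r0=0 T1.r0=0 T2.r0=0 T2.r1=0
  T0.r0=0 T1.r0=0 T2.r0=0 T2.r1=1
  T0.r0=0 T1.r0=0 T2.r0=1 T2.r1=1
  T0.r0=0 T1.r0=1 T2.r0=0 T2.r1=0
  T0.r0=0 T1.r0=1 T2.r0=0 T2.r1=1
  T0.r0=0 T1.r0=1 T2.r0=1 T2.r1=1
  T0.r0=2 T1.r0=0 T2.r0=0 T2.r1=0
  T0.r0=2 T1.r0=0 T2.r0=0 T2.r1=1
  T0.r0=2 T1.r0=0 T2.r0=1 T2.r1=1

missing: T0.r0=2 T1.r0=1 T2.r0=0 T2.r1=0

outcome vector order: (T0.r0,T1.r0,T2.r0,T2.r1)
[PSO] allowed = {0000 0001 0011 0100 0101 0111 2000 2001 2011 2100}
PSO∖claimed = {2100}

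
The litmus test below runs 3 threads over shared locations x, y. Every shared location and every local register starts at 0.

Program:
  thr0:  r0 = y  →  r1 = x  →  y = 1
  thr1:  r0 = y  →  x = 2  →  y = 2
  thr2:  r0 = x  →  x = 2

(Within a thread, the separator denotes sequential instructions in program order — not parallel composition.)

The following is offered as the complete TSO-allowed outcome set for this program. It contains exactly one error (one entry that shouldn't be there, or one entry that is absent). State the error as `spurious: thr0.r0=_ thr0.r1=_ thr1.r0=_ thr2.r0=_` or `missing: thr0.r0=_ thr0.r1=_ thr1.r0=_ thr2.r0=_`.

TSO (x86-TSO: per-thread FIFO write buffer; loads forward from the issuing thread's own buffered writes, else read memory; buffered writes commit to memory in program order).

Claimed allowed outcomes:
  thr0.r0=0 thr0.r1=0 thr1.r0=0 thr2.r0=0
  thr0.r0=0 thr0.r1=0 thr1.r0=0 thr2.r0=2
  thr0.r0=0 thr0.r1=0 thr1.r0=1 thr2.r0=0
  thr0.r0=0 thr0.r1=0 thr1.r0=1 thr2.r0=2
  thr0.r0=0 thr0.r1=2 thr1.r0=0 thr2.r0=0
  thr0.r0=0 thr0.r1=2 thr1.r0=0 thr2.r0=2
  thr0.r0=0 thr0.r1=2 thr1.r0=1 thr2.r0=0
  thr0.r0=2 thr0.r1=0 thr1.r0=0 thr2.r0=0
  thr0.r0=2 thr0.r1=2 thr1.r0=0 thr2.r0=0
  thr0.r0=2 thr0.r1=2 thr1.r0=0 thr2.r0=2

spurious: thr0.r0=2 thr0.r1=0 thr1.r0=0 thr2.r0=0

outcome vector order: (thr0.r0,thr0.r1,thr1.r0,thr2.r0)
TSO: 9 outcomes — {(0,0,0,0); (0,0,0,2); (0,0,1,0); (0,0,1,2); (0,2,0,0); (0,2,0,2); (0,2,1,0); (2,2,0,0); (2,2,0,2)}
claimed∖TSO = {(2,0,0,0)}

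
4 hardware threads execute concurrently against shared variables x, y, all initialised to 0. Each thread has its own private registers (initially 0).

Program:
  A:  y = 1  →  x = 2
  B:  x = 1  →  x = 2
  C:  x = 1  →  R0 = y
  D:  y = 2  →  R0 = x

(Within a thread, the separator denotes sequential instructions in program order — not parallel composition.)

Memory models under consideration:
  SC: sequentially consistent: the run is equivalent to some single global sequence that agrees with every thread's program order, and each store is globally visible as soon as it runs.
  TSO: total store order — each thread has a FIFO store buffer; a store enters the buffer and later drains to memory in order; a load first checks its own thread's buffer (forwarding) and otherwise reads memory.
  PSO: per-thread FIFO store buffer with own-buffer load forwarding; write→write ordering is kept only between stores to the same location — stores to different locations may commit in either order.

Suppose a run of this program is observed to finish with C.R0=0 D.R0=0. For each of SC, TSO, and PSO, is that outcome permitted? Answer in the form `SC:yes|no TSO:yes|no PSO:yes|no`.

SC:no TSO:yes PSO:yes

outcome vector order: (C.R0,D.R0)
SC (8): (0,1), (0,2), (1,0), (1,1), (1,2), (2,0), (2,1), (2,2)
TSO (9): (0,0), (0,1), (0,2), (1,0), (1,1), (1,2), (2,0), (2,1), (2,2)
PSO (9): (0,0), (0,1), (0,2), (1,0), (1,1), (1,2), (2,0), (2,1), (2,2)
target (0,0) ∈ {TSO,PSO}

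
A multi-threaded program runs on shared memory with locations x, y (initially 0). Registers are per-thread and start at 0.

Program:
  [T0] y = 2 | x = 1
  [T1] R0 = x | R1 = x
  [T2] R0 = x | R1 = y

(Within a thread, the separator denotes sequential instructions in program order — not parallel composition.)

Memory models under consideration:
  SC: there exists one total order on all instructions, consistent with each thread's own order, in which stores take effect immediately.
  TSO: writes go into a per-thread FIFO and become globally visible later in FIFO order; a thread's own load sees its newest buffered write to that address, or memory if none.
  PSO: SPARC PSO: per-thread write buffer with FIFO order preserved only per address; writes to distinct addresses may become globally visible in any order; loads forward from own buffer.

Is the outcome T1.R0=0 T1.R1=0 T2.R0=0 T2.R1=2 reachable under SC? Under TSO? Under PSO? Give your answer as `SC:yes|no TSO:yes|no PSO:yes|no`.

outcome vector order: (T1.R0,T1.R1,T2.R0,T2.R1)
[SC] allowed = {<0 0 0 0>; <0 0 0 2>; <0 0 1 2>; <0 1 0 0>; <0 1 0 2>; <0 1 1 2>; <1 1 0 0>; <1 1 0 2>; <1 1 1 2>}
[TSO] allowed = {<0 0 0 0>; <0 0 0 2>; <0 0 1 2>; <0 1 0 0>; <0 1 0 2>; <0 1 1 2>; <1 1 0 0>; <1 1 0 2>; <1 1 1 2>}
[PSO] allowed = {<0 0 0 0>; <0 0 0 2>; <0 0 1 0>; <0 0 1 2>; <0 1 0 0>; <0 1 0 2>; <0 1 1 0>; <0 1 1 2>; <1 1 0 0>; <1 1 0 2>; <1 1 1 0>; <1 1 1 2>}
target <0 0 0 2> ∈ {SC,TSO,PSO}

SC:yes TSO:yes PSO:yes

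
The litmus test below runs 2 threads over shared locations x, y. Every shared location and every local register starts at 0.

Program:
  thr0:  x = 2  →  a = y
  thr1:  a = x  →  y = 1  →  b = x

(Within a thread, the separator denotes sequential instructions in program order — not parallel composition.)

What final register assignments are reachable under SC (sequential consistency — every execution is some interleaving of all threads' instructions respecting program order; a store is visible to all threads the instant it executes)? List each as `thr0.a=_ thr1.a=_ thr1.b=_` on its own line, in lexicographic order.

thr0.a=0 thr1.a=0 thr1.b=2
thr0.a=0 thr1.a=2 thr1.b=2
thr0.a=1 thr1.a=0 thr1.b=0
thr0.a=1 thr1.a=0 thr1.b=2
thr0.a=1 thr1.a=2 thr1.b=2

outcome vector order: (thr0.a,thr1.a,thr1.b)
|SC outcomes| = 5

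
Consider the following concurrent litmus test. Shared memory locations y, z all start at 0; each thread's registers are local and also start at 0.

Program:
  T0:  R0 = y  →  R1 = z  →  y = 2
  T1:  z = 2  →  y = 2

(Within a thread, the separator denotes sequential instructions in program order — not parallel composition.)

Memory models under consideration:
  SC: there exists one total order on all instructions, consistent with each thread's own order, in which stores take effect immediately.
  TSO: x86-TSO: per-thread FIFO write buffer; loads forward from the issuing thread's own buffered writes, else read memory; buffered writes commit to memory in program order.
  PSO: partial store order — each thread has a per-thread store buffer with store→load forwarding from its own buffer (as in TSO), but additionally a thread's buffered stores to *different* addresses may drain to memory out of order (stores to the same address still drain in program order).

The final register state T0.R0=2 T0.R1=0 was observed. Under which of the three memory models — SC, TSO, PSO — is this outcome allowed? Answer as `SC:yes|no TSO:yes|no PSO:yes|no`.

SC:no TSO:no PSO:yes

outcome vector order: (T0.R0,T0.R1)
under SC → (0,0); (0,2); (2,2)
under TSO → (0,0); (0,2); (2,2)
under PSO → (0,0); (0,2); (2,0); (2,2)
target (2,0) ∈ {PSO}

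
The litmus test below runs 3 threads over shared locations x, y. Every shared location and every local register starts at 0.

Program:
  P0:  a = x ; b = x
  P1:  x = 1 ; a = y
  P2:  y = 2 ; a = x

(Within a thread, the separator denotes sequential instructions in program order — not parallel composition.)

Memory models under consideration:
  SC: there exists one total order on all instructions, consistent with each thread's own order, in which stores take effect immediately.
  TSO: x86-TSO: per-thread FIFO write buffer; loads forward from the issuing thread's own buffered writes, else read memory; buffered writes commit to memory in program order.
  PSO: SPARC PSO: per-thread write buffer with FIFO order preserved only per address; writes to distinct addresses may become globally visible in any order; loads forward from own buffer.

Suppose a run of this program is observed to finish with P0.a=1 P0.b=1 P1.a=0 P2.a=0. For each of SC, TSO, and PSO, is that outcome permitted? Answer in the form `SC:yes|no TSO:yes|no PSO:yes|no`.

outcome vector order: (P0.a,P0.b,P1.a,P2.a)
SC: 9 outcomes — {<0 0 0 1>, <0 0 2 0>, <0 0 2 1>, <0 1 0 1>, <0 1 2 0>, <0 1 2 1>, <1 1 0 1>, <1 1 2 0>, <1 1 2 1>}
TSO: 12 outcomes — {<0 0 0 0>, <0 0 0 1>, <0 0 2 0>, <0 0 2 1>, <0 1 0 0>, <0 1 0 1>, <0 1 2 0>, <0 1 2 1>, <1 1 0 0>, <1 1 0 1>, <1 1 2 0>, <1 1 2 1>}
PSO: 12 outcomes — {<0 0 0 0>, <0 0 0 1>, <0 0 2 0>, <0 0 2 1>, <0 1 0 0>, <0 1 0 1>, <0 1 2 0>, <0 1 2 1>, <1 1 0 0>, <1 1 0 1>, <1 1 2 0>, <1 1 2 1>}
target <1 1 0 0> ∈ {TSO,PSO}

SC:no TSO:yes PSO:yes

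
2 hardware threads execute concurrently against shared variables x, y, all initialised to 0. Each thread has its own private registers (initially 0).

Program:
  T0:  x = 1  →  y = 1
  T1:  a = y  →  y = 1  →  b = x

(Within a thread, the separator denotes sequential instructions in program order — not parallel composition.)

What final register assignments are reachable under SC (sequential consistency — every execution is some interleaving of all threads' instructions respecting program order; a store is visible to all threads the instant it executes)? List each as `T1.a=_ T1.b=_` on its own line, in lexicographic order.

outcome vector order: (T1.a,T1.b)
|SC outcomes| = 3

T1.a=0 T1.b=0
T1.a=0 T1.b=1
T1.a=1 T1.b=1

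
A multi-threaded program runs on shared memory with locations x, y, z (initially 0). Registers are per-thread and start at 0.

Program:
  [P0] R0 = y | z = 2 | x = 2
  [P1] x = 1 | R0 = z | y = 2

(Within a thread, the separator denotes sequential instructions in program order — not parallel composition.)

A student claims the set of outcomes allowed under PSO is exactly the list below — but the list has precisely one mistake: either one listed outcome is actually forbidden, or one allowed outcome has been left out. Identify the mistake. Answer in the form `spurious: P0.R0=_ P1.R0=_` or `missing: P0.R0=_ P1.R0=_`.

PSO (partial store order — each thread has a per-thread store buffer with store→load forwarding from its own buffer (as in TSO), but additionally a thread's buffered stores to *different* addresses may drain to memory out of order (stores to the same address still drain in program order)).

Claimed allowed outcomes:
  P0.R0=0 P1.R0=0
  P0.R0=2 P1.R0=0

missing: P0.R0=0 P1.R0=2

outcome vector order: (P0.R0,P1.R0)
PSO (3): 00, 02, 20
PSO∖claimed = {02}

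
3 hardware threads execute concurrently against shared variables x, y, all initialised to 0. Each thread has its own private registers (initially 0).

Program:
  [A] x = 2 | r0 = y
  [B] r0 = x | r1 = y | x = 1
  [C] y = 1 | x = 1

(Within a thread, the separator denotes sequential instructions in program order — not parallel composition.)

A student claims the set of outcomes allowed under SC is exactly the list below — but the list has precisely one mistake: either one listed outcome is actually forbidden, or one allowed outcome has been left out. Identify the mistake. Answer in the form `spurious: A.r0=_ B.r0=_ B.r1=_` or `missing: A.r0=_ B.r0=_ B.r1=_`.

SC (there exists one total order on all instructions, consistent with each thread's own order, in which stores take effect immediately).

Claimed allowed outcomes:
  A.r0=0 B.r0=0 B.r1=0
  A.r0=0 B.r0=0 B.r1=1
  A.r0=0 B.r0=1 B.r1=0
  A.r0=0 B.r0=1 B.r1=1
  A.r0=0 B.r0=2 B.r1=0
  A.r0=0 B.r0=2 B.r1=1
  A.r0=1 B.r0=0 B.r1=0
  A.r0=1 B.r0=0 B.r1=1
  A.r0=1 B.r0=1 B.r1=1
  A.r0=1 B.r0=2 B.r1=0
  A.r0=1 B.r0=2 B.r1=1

spurious: A.r0=0 B.r0=1 B.r1=0

outcome vector order: (A.r0,B.r0,B.r1)
under SC → 000 001 011 020 021 100 101 111 120 121
claimed∖SC = {010}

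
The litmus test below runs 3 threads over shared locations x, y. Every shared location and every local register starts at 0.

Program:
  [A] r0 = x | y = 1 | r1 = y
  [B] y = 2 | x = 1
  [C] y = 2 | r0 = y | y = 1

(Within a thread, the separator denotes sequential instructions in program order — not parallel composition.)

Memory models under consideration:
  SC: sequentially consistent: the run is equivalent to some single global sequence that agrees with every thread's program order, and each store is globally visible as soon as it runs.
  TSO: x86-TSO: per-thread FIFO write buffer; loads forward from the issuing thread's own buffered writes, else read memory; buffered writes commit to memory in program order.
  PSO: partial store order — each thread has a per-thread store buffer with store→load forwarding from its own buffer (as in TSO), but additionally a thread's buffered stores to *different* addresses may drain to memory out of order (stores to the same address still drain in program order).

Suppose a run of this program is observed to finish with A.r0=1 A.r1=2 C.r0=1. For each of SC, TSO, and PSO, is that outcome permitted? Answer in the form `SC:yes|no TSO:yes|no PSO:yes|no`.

SC:no TSO:no PSO:yes

outcome vector order: (A.r0,A.r1,C.r0)
SC (7): 0/1/1, 0/1/2, 0/2/1, 0/2/2, 1/1/1, 1/1/2, 1/2/2
TSO (7): 0/1/1, 0/1/2, 0/2/1, 0/2/2, 1/1/1, 1/1/2, 1/2/2
PSO (8): 0/1/1, 0/1/2, 0/2/1, 0/2/2, 1/1/1, 1/1/2, 1/2/1, 1/2/2
target 1/2/1 ∈ {PSO}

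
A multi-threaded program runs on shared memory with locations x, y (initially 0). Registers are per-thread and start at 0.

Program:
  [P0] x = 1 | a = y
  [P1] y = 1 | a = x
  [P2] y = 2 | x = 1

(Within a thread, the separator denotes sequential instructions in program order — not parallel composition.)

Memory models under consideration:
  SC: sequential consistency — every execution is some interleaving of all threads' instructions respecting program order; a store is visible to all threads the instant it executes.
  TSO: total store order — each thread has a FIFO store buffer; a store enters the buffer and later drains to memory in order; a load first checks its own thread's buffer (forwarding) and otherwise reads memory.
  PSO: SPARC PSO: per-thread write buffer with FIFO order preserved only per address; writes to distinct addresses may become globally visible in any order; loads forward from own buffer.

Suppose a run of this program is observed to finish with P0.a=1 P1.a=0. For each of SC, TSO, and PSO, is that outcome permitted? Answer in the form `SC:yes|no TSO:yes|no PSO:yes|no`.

SC:yes TSO:yes PSO:yes

outcome vector order: (P0.a,P1.a)
[SC] allowed = {<0 1>; <1 0>; <1 1>; <2 0>; <2 1>}
[TSO] allowed = {<0 0>; <0 1>; <1 0>; <1 1>; <2 0>; <2 1>}
[PSO] allowed = {<0 0>; <0 1>; <1 0>; <1 1>; <2 0>; <2 1>}
target <1 0> ∈ {SC,TSO,PSO}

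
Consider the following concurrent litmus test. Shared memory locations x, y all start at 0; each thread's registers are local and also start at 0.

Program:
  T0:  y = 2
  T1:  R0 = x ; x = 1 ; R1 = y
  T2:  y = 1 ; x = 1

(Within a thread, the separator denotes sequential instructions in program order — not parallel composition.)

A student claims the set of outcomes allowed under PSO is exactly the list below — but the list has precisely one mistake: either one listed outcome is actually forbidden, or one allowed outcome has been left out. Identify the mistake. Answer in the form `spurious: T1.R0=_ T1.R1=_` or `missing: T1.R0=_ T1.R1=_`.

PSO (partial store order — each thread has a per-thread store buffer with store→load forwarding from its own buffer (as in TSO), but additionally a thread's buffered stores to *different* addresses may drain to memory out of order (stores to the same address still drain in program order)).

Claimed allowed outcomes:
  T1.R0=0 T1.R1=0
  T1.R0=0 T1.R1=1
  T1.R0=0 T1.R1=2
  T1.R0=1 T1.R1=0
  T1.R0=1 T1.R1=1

outcome vector order: (T1.R0,T1.R1)
PSO: 6 outcomes — {(0,0); (0,1); (0,2); (1,0); (1,1); (1,2)}
PSO∖claimed = {(1,2)}

missing: T1.R0=1 T1.R1=2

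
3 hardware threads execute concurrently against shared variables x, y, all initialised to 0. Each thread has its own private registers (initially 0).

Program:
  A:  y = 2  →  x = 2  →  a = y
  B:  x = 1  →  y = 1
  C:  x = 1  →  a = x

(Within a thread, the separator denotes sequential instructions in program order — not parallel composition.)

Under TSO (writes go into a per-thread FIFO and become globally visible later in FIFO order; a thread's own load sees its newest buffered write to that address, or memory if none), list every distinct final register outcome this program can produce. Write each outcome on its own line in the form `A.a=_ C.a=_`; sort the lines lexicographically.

A.a=1 C.a=1
A.a=1 C.a=2
A.a=2 C.a=1
A.a=2 C.a=2

outcome vector order: (A.a,C.a)
|TSO outcomes| = 4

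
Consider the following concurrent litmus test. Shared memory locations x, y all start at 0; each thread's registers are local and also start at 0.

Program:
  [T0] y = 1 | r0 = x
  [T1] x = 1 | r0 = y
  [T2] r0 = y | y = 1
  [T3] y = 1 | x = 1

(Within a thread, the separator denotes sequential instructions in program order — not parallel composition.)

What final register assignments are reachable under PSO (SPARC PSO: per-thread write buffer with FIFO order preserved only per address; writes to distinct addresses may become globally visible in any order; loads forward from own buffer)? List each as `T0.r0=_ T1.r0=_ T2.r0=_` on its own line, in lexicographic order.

outcome vector order: (T0.r0,T1.r0,T2.r0)
|PSO outcomes| = 8

T0.r0=0 T1.r0=0 T2.r0=0
T0.r0=0 T1.r0=0 T2.r0=1
T0.r0=0 T1.r0=1 T2.r0=0
T0.r0=0 T1.r0=1 T2.r0=1
T0.r0=1 T1.r0=0 T2.r0=0
T0.r0=1 T1.r0=0 T2.r0=1
T0.r0=1 T1.r0=1 T2.r0=0
T0.r0=1 T1.r0=1 T2.r0=1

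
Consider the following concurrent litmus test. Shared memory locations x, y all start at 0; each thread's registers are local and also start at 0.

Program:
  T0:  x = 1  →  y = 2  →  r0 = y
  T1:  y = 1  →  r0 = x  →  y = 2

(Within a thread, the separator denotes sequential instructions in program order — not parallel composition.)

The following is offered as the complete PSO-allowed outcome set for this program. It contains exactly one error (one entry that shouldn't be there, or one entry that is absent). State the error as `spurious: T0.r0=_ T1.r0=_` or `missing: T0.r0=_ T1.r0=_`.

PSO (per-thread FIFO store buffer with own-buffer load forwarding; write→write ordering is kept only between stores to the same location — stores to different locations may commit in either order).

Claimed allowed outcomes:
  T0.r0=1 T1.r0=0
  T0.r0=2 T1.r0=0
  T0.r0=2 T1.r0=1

outcome vector order: (T0.r0,T1.r0)
under PSO → <1 0> <1 1> <2 0> <2 1>
PSO∖claimed = {<1 1>}

missing: T0.r0=1 T1.r0=1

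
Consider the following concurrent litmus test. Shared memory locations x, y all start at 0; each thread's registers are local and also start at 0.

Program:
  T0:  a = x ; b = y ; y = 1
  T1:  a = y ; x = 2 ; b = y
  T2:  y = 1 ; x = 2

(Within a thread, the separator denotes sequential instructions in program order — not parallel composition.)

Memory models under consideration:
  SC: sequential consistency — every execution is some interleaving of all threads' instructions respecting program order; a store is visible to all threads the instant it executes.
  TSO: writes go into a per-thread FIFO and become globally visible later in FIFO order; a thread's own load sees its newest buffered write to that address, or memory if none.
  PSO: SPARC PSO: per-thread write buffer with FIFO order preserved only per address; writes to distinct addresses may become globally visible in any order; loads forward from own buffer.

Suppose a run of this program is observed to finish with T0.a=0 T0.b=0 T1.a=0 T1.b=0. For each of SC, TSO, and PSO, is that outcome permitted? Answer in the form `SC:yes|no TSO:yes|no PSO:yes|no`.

SC:yes TSO:yes PSO:yes

outcome vector order: (T0.a,T0.b,T1.a,T1.b)
[SC] allowed = {(0,0,0,0) (0,0,0,1) (0,0,1,1) (0,1,0,0) (0,1,0,1) (0,1,1,1) (2,0,0,0) (2,0,0,1) (2,1,0,0) (2,1,0,1) (2,1,1,1)}
[TSO] allowed = {(0,0,0,0) (0,0,0,1) (0,0,1,1) (0,1,0,0) (0,1,0,1) (0,1,1,1) (2,0,0,0) (2,0,0,1) (2,1,0,0) (2,1,0,1) (2,1,1,1)}
[PSO] allowed = {(0,0,0,0) (0,0,0,1) (0,0,1,1) (0,1,0,0) (0,1,0,1) (0,1,1,1) (2,0,0,0) (2,0,0,1) (2,0,1,1) (2,1,0,0) (2,1,0,1) (2,1,1,1)}
target (0,0,0,0) ∈ {SC,TSO,PSO}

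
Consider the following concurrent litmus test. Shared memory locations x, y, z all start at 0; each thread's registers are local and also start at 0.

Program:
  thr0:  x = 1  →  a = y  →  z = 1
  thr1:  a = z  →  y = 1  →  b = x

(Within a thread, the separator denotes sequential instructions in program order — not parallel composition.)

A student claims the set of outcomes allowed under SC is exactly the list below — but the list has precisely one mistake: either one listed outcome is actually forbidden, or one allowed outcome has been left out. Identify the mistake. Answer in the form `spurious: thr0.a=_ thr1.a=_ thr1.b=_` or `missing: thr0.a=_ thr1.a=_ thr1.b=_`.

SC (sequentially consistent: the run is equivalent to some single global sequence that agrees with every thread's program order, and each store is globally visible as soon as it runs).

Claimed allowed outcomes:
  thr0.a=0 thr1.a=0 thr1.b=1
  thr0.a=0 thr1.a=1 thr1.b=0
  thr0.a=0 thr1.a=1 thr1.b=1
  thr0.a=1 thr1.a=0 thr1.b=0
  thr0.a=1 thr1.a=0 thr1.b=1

outcome vector order: (thr0.a,thr1.a,thr1.b)
[SC] allowed = {(0,0,1); (0,1,1); (1,0,0); (1,0,1)}
claimed∖SC = {(0,1,0)}

spurious: thr0.a=0 thr1.a=1 thr1.b=0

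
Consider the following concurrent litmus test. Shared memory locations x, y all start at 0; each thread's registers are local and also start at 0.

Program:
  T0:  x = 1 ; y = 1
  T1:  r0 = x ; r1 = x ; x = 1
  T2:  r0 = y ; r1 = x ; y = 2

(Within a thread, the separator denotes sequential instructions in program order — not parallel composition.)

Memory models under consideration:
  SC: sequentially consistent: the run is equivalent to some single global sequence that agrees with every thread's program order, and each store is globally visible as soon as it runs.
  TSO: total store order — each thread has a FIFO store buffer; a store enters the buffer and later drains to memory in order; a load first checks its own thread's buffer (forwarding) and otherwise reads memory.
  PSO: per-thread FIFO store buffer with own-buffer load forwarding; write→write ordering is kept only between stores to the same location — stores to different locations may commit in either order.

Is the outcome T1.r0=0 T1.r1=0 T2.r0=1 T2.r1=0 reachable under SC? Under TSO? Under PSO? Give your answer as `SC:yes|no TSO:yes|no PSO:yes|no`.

outcome vector order: (T1.r0,T1.r1,T2.r0,T2.r1)
SC: 9 outcomes — {(0,0,0,0); (0,0,0,1); (0,0,1,1); (0,1,0,0); (0,1,0,1); (0,1,1,1); (1,1,0,0); (1,1,0,1); (1,1,1,1)}
TSO: 9 outcomes — {(0,0,0,0); (0,0,0,1); (0,0,1,1); (0,1,0,0); (0,1,0,1); (0,1,1,1); (1,1,0,0); (1,1,0,1); (1,1,1,1)}
PSO: 12 outcomes — {(0,0,0,0); (0,0,0,1); (0,0,1,0); (0,0,1,1); (0,1,0,0); (0,1,0,1); (0,1,1,0); (0,1,1,1); (1,1,0,0); (1,1,0,1); (1,1,1,0); (1,1,1,1)}
target (0,0,1,0) ∈ {PSO}

SC:no TSO:no PSO:yes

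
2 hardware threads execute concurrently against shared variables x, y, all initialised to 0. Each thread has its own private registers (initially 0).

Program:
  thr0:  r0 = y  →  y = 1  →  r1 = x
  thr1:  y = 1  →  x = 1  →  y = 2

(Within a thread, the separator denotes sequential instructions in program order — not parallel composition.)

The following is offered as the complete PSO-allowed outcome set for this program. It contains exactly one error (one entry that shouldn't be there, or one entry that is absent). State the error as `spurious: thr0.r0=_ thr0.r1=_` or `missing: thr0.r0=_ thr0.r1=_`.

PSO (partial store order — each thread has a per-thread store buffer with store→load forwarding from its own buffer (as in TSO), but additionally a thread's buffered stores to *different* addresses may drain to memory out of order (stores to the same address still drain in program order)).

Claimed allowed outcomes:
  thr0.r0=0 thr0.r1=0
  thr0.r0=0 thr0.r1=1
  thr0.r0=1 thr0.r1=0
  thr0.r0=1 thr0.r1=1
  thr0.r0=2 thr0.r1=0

missing: thr0.r0=2 thr0.r1=1

outcome vector order: (thr0.r0,thr0.r1)
PSO (6): 0/0; 0/1; 1/0; 1/1; 2/0; 2/1
PSO∖claimed = {2/1}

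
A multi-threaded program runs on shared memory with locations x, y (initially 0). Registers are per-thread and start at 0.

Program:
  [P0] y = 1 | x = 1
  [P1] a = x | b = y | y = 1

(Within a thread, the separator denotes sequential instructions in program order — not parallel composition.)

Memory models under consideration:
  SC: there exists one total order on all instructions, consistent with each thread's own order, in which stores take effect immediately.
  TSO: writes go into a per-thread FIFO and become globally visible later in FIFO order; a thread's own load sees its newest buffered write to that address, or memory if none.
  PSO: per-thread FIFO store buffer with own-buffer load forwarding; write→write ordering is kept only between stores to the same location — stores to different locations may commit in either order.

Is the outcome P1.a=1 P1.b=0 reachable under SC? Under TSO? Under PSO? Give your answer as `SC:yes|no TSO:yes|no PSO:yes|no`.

outcome vector order: (P1.a,P1.b)
[SC] allowed = {0/0, 0/1, 1/1}
[TSO] allowed = {0/0, 0/1, 1/1}
[PSO] allowed = {0/0, 0/1, 1/0, 1/1}
target 1/0 ∈ {PSO}

SC:no TSO:no PSO:yes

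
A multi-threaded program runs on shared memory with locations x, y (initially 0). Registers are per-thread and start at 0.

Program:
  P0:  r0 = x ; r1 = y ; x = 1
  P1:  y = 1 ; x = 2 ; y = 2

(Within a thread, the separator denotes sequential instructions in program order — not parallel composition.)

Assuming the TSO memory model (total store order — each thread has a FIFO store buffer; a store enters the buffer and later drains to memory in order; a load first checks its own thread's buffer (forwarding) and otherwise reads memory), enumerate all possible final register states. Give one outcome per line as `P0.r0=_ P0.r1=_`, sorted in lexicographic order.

P0.r0=0 P0.r1=0
P0.r0=0 P0.r1=1
P0.r0=0 P0.r1=2
P0.r0=2 P0.r1=1
P0.r0=2 P0.r1=2

outcome vector order: (P0.r0,P0.r1)
|TSO outcomes| = 5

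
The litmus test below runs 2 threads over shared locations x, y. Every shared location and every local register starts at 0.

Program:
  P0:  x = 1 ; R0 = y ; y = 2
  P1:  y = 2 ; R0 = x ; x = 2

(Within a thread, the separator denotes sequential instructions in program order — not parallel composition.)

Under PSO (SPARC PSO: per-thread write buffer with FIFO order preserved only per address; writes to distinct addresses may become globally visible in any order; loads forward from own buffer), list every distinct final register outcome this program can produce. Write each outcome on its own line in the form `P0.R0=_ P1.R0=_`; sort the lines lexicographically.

outcome vector order: (P0.R0,P1.R0)
|PSO outcomes| = 4

P0.R0=0 P1.R0=0
P0.R0=0 P1.R0=1
P0.R0=2 P1.R0=0
P0.R0=2 P1.R0=1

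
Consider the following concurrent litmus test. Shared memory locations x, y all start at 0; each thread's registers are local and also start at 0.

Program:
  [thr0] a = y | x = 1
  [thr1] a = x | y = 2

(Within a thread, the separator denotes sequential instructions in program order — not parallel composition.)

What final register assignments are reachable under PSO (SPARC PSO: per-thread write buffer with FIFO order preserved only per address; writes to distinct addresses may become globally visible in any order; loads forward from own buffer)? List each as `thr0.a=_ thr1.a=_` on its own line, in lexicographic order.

outcome vector order: (thr0.a,thr1.a)
|PSO outcomes| = 3

thr0.a=0 thr1.a=0
thr0.a=0 thr1.a=1
thr0.a=2 thr1.a=0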